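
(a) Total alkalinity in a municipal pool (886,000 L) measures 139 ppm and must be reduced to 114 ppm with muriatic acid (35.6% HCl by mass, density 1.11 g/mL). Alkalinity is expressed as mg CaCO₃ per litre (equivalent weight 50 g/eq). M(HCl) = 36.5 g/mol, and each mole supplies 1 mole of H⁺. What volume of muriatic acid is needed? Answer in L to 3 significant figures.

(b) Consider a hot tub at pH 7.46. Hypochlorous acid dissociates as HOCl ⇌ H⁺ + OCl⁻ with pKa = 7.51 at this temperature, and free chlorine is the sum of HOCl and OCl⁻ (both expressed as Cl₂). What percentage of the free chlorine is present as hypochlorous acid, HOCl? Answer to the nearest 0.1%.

(a) Alkalinity to neutralize: (139 − 114) = 25 mg/L as CaCO₃ × 886,000 L = 22,150 g as CaCO₃.
(a) Equivalents of H⁺ required: 22,150 ÷ 50 g/eq = 443 eq = 443 mol HCl.
(a) Mass of HCl: 443 × 36.5 = 16,170 g.
(a) Mass of 35.6% solution: 16,170 / 0.356 = 45,420 g.
(a) Volume: 45,420 g ÷ 1.11 g/mL = 40,920 mL.

(b) [OCl⁻]/[HOCl] = 10^(pH − pKa) = 10^(7.46 − 7.51) = 10^-0.05 = 0.8913.
(b) Fraction as HOCl = 1 / (1 + 0.8913) = 0.5288.

(a) 40.9 L; (b) 52.9%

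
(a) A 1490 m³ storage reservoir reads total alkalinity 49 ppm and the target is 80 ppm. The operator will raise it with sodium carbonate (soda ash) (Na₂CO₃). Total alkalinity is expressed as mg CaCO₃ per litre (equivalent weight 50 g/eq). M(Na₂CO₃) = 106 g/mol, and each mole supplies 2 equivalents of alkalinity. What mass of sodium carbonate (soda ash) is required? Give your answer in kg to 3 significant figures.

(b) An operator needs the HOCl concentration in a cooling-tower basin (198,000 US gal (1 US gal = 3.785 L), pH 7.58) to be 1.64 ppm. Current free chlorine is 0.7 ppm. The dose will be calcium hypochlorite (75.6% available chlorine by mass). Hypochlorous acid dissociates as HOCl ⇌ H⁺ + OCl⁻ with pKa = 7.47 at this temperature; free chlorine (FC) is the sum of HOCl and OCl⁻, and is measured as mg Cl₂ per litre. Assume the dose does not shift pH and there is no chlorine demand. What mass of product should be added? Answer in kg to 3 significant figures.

(a) Volume: 1490 m³ = 1,490,000 L.
(a) Alkalinity to add: (80 − 49) = 31 mg/L as CaCO₃ × 1,490,000 L = 46,190 g as CaCO₃.
(a) Equivalents: 46,190 g ÷ 50 g/eq = 923.8 eq.
(a) Each mole of Na₂CO₃ supplies 2 eq, so 923.8 / 2 = 461.9 mol.
(a) Mass: 461.9 mol × 106 g/mol = 48,960 g.

(b) Volume: 198,000 US gal × 3.785 L/gal = 749,430 L.
(b) [OCl⁻]/[HOCl] = 10^(pH − pKa) = 10^(7.58 − 7.47) = 1.288; fraction as HOCl = 1/(1 + 1.288) = 0.437.
(b) Free chlorine required for 1.64 ppm HOCl: 1.64 / 0.437 = 3.753 ppm.
(b) FC to add: 3.753 − 0.7 = 3.053 mg/L as Cl₂.
(b) Cl₂ equivalent: 3.053 mg/L × 749,430 L = 2288 g.
(b) Product at 75.6% available Cl: 2288 / 0.756 = 3026 g.

(a) 49.0 kg; (b) 3.03 kg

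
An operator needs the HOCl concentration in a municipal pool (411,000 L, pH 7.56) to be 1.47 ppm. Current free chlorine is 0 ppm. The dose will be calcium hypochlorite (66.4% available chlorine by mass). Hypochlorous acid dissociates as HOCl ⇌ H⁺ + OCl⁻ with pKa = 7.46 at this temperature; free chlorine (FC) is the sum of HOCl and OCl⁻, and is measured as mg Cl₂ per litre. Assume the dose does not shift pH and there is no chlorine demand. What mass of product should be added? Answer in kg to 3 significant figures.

2.06 kg

[OCl⁻]/[HOCl] = 10^(pH − pKa) = 10^(7.56 − 7.46) = 1.259; fraction as HOCl = 1/(1 + 1.259) = 0.4427.
Free chlorine required for 1.47 ppm HOCl: 1.47 / 0.4427 = 3.321 ppm.
FC to add: 3.321 − 0 = 3.321 mg/L as Cl₂.
Cl₂ equivalent: 3.321 mg/L × 411,000 L = 1365 g.
Product at 66.4% available Cl: 1365 / 0.664 = 2055 g.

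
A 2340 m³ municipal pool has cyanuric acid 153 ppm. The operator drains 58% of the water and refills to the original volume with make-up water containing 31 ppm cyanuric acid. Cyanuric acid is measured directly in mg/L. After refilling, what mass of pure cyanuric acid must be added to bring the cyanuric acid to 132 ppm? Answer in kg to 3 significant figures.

Volume: 2340 m³ = 2,340,000 L.
After draining 58% and refilling: 153 × 0.42 + 31 × 0.58 = 82.24 ppm.
Deficit to target: 132 − 82.24 = 49.76 mg/L.
Mass: 49.76 mg/L × 2,340,000 L = 116,400 g cyanuric acid.

116 kg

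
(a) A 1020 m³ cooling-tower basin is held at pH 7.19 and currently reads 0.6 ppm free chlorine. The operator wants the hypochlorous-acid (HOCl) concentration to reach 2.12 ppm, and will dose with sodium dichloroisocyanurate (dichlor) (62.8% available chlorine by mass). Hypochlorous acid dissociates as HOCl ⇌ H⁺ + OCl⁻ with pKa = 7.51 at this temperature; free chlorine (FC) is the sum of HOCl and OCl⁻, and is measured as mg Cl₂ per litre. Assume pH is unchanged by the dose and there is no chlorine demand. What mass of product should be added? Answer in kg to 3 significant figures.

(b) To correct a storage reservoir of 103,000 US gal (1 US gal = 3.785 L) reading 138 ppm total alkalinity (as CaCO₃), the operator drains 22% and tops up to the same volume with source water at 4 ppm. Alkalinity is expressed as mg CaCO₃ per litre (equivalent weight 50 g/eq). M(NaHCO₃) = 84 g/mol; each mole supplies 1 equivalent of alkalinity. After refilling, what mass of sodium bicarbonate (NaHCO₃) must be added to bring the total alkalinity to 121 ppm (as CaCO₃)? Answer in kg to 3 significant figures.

(a) Volume: 1020 m³ = 1,020,000 L.
(a) [OCl⁻]/[HOCl] = 10^(pH − pKa) = 10^(7.19 − 7.51) = 0.4786; fraction as HOCl = 1/(1 + 0.4786) = 0.6763.
(a) Free chlorine required for 2.12 ppm HOCl: 2.12 / 0.6763 = 3.135 ppm.
(a) FC to add: 3.135 − 0.6 = 2.535 mg/L as Cl₂.
(a) Cl₂ equivalent: 2.535 mg/L × 1,020,000 L = 2585 g.
(a) Product at 62.8% available Cl: 2585 / 0.628 = 4117 g.

(b) Volume: 103,000 US gal × 3.785 L/gal = 389,855 L.
(b) After draining 22% and refilling: 138 × 0.78 + 4 × 0.22 = 108.52 ppm.
(b) Deficit to target: 121 − 108.52 = 12.48 mg/L.
(b) As CaCO₃: 12.48 mg/L × 389,855 L = 4865 g; ÷ 50 g/eq ÷ 1 = 97.31 mol NaHCO₃.
(b) Mass: 97.31 × 84 = 8174 g.

(a) 4.12 kg; (b) 8.17 kg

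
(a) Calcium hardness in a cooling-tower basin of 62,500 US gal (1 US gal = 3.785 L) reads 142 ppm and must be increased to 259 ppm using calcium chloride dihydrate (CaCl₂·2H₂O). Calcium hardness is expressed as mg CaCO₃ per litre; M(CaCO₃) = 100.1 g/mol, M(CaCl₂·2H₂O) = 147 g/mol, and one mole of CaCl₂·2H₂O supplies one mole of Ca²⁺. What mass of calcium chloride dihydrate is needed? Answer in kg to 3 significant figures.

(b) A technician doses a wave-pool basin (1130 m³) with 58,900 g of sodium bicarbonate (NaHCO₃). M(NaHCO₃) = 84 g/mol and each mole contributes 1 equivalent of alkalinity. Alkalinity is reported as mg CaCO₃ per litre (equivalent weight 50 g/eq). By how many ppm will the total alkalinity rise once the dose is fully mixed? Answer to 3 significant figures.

(a) Volume: 62,500 US gal × 3.785 L/gal = 236,562 L.
(a) Hardness to add: (259 − 142) = 117 mg/L as CaCO₃ × 236,562 L = 27,680 g as CaCO₃.
(a) Moles of Ca²⁺ (1 mol Ca²⁺ ≡ 1 mol CaCO₃): 27,680 / 100.1 g/mol = 276.5 mol.
(a) Mass of CaCl₂·2H₂O: 276.5 × 147 = 40,650 g.

(b) Volume: 1130 m³ = 1,130,000 L.
(b) Moles of NaHCO₃: 58,900 g ÷ 84 g/mol = 701.2 mol → 701.2 eq of alkalinity.
(b) As CaCO₃: 701.2 eq × 50 g/eq = 35,060 g.
(b) Rise: 35,060 g / 1,130,000 L × 1000 = 31.03 mg/L.

(a) 40.6 kg; (b) 31.0 ppm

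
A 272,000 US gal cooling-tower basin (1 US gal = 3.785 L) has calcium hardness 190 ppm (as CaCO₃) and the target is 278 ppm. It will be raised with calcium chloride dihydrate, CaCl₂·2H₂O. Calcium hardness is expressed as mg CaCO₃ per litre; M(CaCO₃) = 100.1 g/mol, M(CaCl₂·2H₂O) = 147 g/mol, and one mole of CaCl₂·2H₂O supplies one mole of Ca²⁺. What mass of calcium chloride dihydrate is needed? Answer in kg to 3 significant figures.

Volume: 272,000 US gal × 3.785 L/gal = 1,029,520 L.
Hardness to add: (278 − 190) = 88 mg/L as CaCO₃ × 1,029,520 L = 90,600 g as CaCO₃.
Moles of Ca²⁺ (1 mol Ca²⁺ ≡ 1 mol CaCO₃): 90,600 / 100.1 g/mol = 905.1 mol.
Mass of CaCl₂·2H₂O: 905.1 × 147 = 133,000 g.

133 kg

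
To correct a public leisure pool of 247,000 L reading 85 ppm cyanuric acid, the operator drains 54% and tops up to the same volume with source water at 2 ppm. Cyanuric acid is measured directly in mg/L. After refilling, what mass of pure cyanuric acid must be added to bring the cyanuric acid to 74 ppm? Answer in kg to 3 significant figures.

After draining 54% and refilling: 85 × 0.46 + 2 × 0.54 = 40.18 ppm.
Deficit to target: 74 − 40.18 = 33.82 mg/L.
Mass: 33.82 mg/L × 247,000 L = 8354 g cyanuric acid.

8.35 kg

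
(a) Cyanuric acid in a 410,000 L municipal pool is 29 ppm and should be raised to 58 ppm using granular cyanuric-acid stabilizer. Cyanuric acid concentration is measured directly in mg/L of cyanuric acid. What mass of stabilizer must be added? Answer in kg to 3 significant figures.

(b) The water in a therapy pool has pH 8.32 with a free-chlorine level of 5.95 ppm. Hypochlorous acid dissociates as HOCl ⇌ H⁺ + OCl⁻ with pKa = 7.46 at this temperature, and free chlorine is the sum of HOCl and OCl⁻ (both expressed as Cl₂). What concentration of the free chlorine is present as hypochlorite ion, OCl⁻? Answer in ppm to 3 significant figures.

(a) 11.9 kg; (b) 5.23 ppm

(a) CYA to add: (58 − 29) = 29 mg/L × 410,000 L = 11,890 g cyanuric acid.

(b) [OCl⁻]/[HOCl] = 10^(pH − pKa) = 10^(8.32 − 7.46) = 10^0.86 = 7.244.
(b) Fraction as HOCl = 1 / (1 + 7.244) = 0.1213.
(b) OCl⁻ = (1 − 0.1213) × 5.95 ppm = 5.228 ppm.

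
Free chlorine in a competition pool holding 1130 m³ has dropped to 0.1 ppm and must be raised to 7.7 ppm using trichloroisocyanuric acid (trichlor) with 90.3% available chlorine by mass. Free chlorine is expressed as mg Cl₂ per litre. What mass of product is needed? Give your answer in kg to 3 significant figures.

Volume: 1130 m³ = 1,130,000 L.
Chlorine deficit: 7.7 − 0.1 = 7.6 ppm = 7.6 mg/L as Cl₂.
Cl₂ equivalent needed: 7.6 mg/L × 1,130,000 L = 8,588,000 mg = 8588 g.
Product at 90.3% available chlorine: 8588 / 0.903 = 9511 g.

9.51 kg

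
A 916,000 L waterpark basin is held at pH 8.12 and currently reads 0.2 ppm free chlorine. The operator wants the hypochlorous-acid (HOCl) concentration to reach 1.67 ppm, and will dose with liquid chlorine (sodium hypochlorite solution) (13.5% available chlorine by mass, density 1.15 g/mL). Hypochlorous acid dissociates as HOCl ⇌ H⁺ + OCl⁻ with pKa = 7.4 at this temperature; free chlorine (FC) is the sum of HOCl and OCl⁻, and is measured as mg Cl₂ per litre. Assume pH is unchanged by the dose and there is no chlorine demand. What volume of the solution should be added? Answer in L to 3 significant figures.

60.4 L

[OCl⁻]/[HOCl] = 10^(pH − pKa) = 10^(8.12 − 7.4) = 5.248; fraction as HOCl = 1/(1 + 5.248) = 0.16.
Free chlorine required for 1.67 ppm HOCl: 1.67 / 0.16 = 10.43 ppm.
FC to add: 10.43 − 0.2 = 10.23 mg/L as Cl₂.
Cl₂ equivalent: 10.23 mg/L × 916,000 L = 9375 g.
Product at 13.5% available Cl: 9375 / 0.135 = 69,440 g.
Volume: 69,440 g ÷ 1.15 g/mL = 60,380 mL.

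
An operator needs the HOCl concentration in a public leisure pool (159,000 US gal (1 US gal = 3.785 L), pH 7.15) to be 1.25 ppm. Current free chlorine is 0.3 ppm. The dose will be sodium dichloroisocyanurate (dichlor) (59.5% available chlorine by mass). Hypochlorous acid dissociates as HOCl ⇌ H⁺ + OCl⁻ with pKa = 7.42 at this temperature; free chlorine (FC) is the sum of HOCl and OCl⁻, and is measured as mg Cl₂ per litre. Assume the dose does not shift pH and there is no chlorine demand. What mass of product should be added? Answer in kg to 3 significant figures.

Volume: 159,000 US gal × 3.785 L/gal = 601,815 L.
[OCl⁻]/[HOCl] = 10^(pH − pKa) = 10^(7.15 − 7.42) = 0.537; fraction as HOCl = 1/(1 + 0.537) = 0.6506.
Free chlorine required for 1.25 ppm HOCl: 1.25 / 0.6506 = 1.921 ppm.
FC to add: 1.921 − 0.3 = 1.621 mg/L as Cl₂.
Cl₂ equivalent: 1.621 mg/L × 601,815 L = 975.7 g.
Product at 59.5% available Cl: 975.7 / 0.595 = 1640 g.

1.64 kg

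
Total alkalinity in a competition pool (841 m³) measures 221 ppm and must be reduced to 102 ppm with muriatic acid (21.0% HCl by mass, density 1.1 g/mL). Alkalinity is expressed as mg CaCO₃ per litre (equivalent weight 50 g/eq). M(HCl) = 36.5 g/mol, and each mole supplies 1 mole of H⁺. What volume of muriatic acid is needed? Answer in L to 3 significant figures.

316 L

Volume: 841 m³ = 841,000 L.
Alkalinity to neutralize: (221 − 102) = 119 mg/L as CaCO₃ × 841,000 L = 100,100 g as CaCO₃.
Equivalents of H⁺ required: 100,100 ÷ 50 g/eq = 2002 eq = 2002 mol HCl.
Mass of HCl: 2002 × 36.5 = 73,060 g.
Mass of 21.0% solution: 73,060 / 0.21 = 347,900 g.
Volume: 347,900 g ÷ 1.1 g/mL = 316,300 mL.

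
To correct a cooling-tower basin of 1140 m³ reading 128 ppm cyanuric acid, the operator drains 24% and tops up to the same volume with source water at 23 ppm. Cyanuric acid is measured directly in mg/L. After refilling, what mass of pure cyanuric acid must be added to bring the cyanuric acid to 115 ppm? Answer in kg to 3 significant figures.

Volume: 1140 m³ = 1,140,000 L.
After draining 24% and refilling: 128 × 0.76 + 23 × 0.24 = 102.8 ppm.
Deficit to target: 115 − 102.8 = 12.2 mg/L.
Mass: 12.2 mg/L × 1,140,000 L = 13,910 g cyanuric acid.

13.9 kg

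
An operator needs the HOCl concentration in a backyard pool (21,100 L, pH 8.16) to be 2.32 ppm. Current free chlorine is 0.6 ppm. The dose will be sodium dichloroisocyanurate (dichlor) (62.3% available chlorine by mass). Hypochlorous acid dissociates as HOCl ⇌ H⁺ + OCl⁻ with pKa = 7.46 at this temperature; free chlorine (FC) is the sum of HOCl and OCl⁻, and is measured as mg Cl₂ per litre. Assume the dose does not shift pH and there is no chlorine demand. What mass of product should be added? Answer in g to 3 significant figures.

[OCl⁻]/[HOCl] = 10^(pH − pKa) = 10^(8.16 − 7.46) = 5.012; fraction as HOCl = 1/(1 + 5.012) = 0.1663.
Free chlorine required for 2.32 ppm HOCl: 2.32 / 0.1663 = 13.95 ppm.
FC to add: 13.95 − 0.6 = 13.35 mg/L as Cl₂.
Cl₂ equivalent: 13.35 mg/L × 21,100 L = 281.6 g.
Product at 62.3% available Cl: 281.6 / 0.623 = 452.1 g.

452 g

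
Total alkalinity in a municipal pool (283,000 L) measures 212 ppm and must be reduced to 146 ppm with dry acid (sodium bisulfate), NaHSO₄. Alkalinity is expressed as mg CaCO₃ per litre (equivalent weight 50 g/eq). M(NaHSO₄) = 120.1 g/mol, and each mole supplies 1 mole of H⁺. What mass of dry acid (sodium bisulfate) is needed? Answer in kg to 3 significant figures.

44.9 kg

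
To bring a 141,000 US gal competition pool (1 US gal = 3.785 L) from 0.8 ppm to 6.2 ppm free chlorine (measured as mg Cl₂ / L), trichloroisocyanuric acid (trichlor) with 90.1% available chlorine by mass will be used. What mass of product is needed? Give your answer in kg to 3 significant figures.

3.20 kg

Volume: 141,000 US gal × 3.785 L/gal = 533,685 L.
Chlorine deficit: 6.2 − 0.8 = 5.4 ppm = 5.4 mg/L as Cl₂.
Cl₂ equivalent needed: 5.4 mg/L × 533,685 L = 2,882,000 mg = 2882 g.
Product at 90.1% available chlorine: 2882 / 0.901 = 3199 g.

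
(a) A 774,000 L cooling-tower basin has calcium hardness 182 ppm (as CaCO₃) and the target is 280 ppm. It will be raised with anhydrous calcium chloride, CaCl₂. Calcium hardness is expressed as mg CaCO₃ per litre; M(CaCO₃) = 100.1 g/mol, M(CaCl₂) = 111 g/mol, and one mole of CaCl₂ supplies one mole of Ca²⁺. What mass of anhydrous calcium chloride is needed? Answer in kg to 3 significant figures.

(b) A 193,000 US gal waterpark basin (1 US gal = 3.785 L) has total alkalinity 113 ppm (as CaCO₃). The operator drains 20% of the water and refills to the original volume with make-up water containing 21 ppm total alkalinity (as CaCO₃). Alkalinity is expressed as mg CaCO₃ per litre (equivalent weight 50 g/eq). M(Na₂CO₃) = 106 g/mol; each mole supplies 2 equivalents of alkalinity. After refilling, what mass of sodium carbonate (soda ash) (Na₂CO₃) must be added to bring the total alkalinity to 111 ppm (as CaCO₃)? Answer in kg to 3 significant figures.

(a) 84.1 kg; (b) 12.7 kg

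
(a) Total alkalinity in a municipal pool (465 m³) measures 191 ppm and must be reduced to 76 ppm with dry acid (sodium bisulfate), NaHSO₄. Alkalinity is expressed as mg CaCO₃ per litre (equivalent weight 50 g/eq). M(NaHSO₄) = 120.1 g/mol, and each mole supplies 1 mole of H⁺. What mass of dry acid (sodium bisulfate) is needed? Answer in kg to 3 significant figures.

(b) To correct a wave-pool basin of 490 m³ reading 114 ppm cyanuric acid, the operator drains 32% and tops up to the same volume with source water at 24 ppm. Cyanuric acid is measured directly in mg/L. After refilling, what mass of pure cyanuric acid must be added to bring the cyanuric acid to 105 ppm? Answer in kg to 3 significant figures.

(a) 128 kg; (b) 9.70 kg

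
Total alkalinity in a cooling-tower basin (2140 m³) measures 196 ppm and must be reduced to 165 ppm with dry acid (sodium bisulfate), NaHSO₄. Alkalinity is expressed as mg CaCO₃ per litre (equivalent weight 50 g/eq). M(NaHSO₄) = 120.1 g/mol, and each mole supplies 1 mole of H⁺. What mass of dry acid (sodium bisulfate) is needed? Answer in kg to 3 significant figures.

159 kg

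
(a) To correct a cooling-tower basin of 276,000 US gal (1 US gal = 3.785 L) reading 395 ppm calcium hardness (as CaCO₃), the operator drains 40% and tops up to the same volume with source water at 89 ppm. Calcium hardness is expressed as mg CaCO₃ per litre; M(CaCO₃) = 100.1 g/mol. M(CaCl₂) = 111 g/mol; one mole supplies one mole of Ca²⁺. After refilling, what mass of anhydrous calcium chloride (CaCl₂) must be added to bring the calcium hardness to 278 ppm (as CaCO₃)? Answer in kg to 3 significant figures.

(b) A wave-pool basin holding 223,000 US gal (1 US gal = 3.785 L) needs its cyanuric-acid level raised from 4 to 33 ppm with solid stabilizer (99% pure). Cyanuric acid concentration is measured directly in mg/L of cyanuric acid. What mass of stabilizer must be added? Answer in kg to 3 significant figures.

(a) Volume: 276,000 US gal × 3.785 L/gal = 1,044,660 L.
(a) After draining 40% and refilling: 395 × 0.60 + 89 × 0.40 = 272.6 ppm.
(a) Deficit to target: 278 − 272.6 = 5.4 mg/L.
(a) As CaCO₃: 5.4 mg/L × 1,044,660 L = 5641 g; ÷ 100.1 = 56.36 mol Ca²⁺.
(a) Mass: 56.36 × 111 = 6255 g.

(b) Volume: 223,000 US gal × 3.785 L/gal = 844,055 L.
(b) CYA to add: (33 − 4) = 29 mg/L × 844,055 L = 24,480 g cyanuric acid.
(b) At 99% purity: 24,480 / 0.99 = 24,720 g product.

(a) 6.26 kg; (b) 24.7 kg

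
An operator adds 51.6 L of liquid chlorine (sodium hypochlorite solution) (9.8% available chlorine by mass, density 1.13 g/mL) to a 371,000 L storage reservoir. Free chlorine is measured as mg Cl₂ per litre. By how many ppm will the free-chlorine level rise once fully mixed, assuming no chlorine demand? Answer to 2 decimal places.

Mass of solution: 51.6 L × 1000 mL/L × 1.13 g/mL = 58,310 g.
Available chlorine delivered: 58,310 g × 0.098 = 5714 g as Cl₂.
Concentration rise: 5714 g / 371,000 L = 15.4 mg/L = 15.40 ppm.

15.40 ppm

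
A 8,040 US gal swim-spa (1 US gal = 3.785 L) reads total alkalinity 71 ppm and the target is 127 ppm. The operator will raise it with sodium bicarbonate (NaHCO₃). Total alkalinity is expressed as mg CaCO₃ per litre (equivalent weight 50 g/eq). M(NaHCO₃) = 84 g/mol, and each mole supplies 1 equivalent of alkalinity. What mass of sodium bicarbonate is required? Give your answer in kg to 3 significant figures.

Volume: 8,040 US gal × 3.785 L/gal = 30,431 L.
Alkalinity to add: (127 − 71) = 56 mg/L as CaCO₃ × 30,431 L = 1704 g as CaCO₃.
Equivalents: 1704 g ÷ 50 g/eq = 34.08 eq.
NaHCO₃ supplies 1 eq per mole → 34.08 mol.
Mass: 34.08 mol × 84 g/mol = 2863 g.

2.86 kg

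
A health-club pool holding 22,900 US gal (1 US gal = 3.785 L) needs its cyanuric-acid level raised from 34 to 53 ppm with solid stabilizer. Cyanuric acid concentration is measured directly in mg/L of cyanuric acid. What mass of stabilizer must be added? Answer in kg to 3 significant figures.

1.65 kg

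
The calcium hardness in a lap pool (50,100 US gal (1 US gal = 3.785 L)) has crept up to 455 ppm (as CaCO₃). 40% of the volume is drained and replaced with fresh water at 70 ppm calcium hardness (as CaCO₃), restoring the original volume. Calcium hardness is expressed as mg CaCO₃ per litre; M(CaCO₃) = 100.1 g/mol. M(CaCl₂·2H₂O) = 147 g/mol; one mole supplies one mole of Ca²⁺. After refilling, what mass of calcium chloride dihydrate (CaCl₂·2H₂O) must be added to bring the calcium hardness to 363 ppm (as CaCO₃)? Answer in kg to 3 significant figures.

17.3 kg

Volume: 50,100 US gal × 3.785 L/gal = 189,628 L.
After draining 40% and refilling: 455 × 0.60 + 70 × 0.40 = 301 ppm.
Deficit to target: 363 − 301 = 62 mg/L.
As CaCO₃: 62 mg/L × 189,628 L = 11,760 g; ÷ 100.1 = 117.5 mol Ca²⁺.
Mass: 117.5 × 147 = 17,270 g.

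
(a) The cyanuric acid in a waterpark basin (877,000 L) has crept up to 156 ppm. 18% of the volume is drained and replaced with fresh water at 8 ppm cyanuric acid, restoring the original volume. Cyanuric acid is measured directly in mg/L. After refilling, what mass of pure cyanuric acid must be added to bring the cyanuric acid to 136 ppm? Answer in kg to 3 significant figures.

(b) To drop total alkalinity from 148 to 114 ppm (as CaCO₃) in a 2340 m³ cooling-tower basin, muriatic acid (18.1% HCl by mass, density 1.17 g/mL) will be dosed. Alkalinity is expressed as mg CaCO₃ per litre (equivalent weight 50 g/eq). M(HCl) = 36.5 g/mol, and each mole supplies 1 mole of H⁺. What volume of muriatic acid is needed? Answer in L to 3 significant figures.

(a) After draining 18% and refilling: 156 × 0.82 + 8 × 0.18 = 129.36 ppm.
(a) Deficit to target: 136 − 129.36 = 6.64 mg/L.
(a) Mass: 6.64 mg/L × 877,000 L = 5823 g cyanuric acid.

(b) Volume: 2340 m³ = 2,340,000 L.
(b) Alkalinity to neutralize: (148 − 114) = 34 mg/L as CaCO₃ × 2,340,000 L = 79,560 g as CaCO₃.
(b) Equivalents of H⁺ required: 79,560 ÷ 50 g/eq = 1591 eq = 1591 mol HCl.
(b) Mass of HCl: 1591 × 36.5 = 58,080 g.
(b) Mass of 18.1% solution: 58,080 / 0.181 = 320,900 g.
(b) Volume: 320,900 g ÷ 1.17 g/mL = 274,300 mL.

(a) 5.82 kg; (b) 274 L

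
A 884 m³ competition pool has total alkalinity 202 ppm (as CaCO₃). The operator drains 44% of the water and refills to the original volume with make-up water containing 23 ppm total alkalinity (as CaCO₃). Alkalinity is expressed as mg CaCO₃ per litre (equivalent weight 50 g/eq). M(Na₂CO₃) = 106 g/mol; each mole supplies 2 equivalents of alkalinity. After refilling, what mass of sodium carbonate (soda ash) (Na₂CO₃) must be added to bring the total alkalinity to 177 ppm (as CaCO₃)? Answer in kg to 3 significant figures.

50.4 kg

Volume: 884 m³ = 884,000 L.
After draining 44% and refilling: 202 × 0.56 + 23 × 0.44 = 123.24 ppm.
Deficit to target: 177 − 123.24 = 53.76 mg/L.
As CaCO₃: 53.76 mg/L × 884,000 L = 47,520 g; ÷ 50 g/eq ÷ 2 = 475.2 mol Na₂CO₃.
Mass: 475.2 × 106 = 50,380 g.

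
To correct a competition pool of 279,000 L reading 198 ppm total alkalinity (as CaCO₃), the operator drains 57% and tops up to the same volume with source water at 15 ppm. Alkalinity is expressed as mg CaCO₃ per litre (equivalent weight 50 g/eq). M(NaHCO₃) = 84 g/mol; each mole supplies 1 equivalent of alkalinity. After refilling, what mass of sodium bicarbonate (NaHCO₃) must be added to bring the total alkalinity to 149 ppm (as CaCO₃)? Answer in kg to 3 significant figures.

After draining 57% and refilling: 198 × 0.43 + 15 × 0.57 = 93.69 ppm.
Deficit to target: 149 − 93.69 = 55.31 mg/L.
As CaCO₃: 55.31 mg/L × 279,000 L = 15,430 g; ÷ 50 g/eq ÷ 1 = 308.6 mol NaHCO₃.
Mass: 308.6 × 84 = 25,920 g.

25.9 kg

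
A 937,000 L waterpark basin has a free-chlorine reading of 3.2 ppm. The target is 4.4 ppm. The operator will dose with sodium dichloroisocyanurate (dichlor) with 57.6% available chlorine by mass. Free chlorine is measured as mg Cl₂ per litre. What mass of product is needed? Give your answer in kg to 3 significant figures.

Chlorine deficit: 4.4 − 3.2 = 1.2 ppm = 1.2 mg/L as Cl₂.
Cl₂ equivalent needed: 1.2 mg/L × 937,000 L = 1,124,000 mg = 1124 g.
Product at 57.6% available chlorine: 1124 / 0.576 = 1952 g.

1.95 kg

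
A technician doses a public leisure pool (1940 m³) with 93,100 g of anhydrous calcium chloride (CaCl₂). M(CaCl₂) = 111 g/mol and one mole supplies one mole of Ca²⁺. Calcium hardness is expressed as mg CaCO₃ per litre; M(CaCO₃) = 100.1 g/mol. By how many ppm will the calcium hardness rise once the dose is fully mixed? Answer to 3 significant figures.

43.3 ppm

Volume: 1940 m³ = 1,940,000 L.
Moles of Ca²⁺: 93,100 g ÷ 111 g/mol = 838.7 mol.
As CaCO₃: 838.7 mol × 100.1 g/mol = 83,960 g.
Rise: 83,960 g / 1,940,000 L × 1000 = 43.28 mg/L.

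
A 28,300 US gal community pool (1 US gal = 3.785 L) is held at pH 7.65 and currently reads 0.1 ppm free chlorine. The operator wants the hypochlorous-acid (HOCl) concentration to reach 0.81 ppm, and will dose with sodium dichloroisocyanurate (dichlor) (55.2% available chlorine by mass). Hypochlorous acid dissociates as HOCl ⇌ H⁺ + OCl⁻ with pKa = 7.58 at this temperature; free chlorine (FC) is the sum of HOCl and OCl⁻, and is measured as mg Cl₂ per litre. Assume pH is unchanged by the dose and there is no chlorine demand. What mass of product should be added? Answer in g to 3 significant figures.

322 g

Volume: 28,300 US gal × 3.785 L/gal = 107,116 L.
[OCl⁻]/[HOCl] = 10^(pH − pKa) = 10^(7.65 − 7.58) = 1.175; fraction as HOCl = 1/(1 + 1.175) = 0.4598.
Free chlorine required for 0.81 ppm HOCl: 0.81 / 0.4598 = 1.762 ppm.
FC to add: 1.762 − 0.1 = 1.662 mg/L as Cl₂.
Cl₂ equivalent: 1.662 mg/L × 107,116 L = 178 g.
Product at 55.2% available Cl: 178 / 0.552 = 322.4 g.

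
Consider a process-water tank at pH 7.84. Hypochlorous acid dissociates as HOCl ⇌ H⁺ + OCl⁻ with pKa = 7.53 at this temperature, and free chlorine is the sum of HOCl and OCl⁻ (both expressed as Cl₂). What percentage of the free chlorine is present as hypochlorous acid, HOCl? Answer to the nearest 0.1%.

[OCl⁻]/[HOCl] = 10^(pH − pKa) = 10^(7.84 − 7.53) = 10^0.31 = 2.042.
Fraction as HOCl = 1 / (1 + 2.042) = 0.3288.

32.9%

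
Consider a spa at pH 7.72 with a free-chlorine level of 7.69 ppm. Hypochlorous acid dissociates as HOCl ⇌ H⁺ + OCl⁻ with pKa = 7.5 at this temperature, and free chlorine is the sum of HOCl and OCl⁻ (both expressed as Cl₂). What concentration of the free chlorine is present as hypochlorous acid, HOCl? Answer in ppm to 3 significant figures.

2.89 ppm

[OCl⁻]/[HOCl] = 10^(pH − pKa) = 10^(7.72 − 7.5) = 10^0.22 = 1.66.
Fraction as HOCl = 1 / (1 + 1.66) = 0.376.
HOCl = 0.376 × 7.69 ppm = 2.891 ppm.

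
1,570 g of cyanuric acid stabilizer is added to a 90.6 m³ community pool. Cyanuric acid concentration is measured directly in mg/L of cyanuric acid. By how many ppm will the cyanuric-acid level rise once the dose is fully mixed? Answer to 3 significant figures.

17.3 ppm

Volume: 90.6 m³ = 90,600 L.
Rise: 1,570 g / 90,600 L × 1000 = 17.33 mg/L.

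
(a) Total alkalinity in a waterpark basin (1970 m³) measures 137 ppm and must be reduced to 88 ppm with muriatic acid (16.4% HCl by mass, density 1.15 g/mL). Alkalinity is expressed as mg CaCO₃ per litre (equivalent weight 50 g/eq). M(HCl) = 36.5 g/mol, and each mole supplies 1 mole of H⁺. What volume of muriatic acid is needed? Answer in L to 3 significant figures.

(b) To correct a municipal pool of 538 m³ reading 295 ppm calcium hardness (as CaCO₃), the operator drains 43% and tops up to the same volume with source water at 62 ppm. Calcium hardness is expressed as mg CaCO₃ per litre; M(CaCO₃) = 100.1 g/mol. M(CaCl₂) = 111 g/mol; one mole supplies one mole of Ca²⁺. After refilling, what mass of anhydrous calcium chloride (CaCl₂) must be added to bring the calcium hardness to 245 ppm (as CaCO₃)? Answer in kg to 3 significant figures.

(a) 374 L; (b) 29.9 kg

(a) Volume: 1970 m³ = 1,970,000 L.
(a) Alkalinity to neutralize: (137 − 88) = 49 mg/L as CaCO₃ × 1,970,000 L = 96,530 g as CaCO₃.
(a) Equivalents of H⁺ required: 96,530 ÷ 50 g/eq = 1931 eq = 1931 mol HCl.
(a) Mass of HCl: 1931 × 36.5 = 70,470 g.
(a) Mass of 16.4% solution: 70,470 / 0.164 = 429,700 g.
(a) Volume: 429,700 g ÷ 1.15 g/mL = 373,600 mL.

(b) Volume: 538 m³ = 538,000 L.
(b) After draining 43% and refilling: 295 × 0.57 + 62 × 0.43 = 194.81 ppm.
(b) Deficit to target: 245 − 194.81 = 50.19 mg/L.
(b) As CaCO₃: 50.19 mg/L × 538,000 L = 27,000 g; ÷ 100.1 = 269.8 mol Ca²⁺.
(b) Mass: 269.8 × 111 = 29,940 g.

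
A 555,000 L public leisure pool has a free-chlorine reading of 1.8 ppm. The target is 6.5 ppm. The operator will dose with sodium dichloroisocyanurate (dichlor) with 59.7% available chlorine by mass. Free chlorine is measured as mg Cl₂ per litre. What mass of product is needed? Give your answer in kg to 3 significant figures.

4.37 kg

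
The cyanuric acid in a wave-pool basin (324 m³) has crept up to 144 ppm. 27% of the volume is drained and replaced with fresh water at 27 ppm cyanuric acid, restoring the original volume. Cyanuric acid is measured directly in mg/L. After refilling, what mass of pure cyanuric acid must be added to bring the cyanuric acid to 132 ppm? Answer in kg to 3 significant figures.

6.35 kg

Volume: 324 m³ = 324,000 L.
After draining 27% and refilling: 144 × 0.73 + 27 × 0.27 = 112.41 ppm.
Deficit to target: 132 − 112.41 = 19.59 mg/L.
Mass: 19.59 mg/L × 324,000 L = 6347 g cyanuric acid.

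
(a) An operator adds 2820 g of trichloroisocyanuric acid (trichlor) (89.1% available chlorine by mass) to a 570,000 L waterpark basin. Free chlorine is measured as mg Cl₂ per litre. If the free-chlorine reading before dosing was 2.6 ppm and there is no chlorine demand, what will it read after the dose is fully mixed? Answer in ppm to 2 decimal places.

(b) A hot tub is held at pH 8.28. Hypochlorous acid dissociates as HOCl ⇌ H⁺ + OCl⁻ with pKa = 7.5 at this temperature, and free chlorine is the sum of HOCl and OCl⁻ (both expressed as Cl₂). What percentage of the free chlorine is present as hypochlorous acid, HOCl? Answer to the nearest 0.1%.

(a) Available chlorine delivered: 2820 g × 0.891 = 2513 g as Cl₂.
(a) Concentration rise: 2513 g / 570,000 L = 4.408 mg/L = 4.41 ppm.
(a) Final FC: 2.6 + 4.41 = 7.01 ppm.

(b) [OCl⁻]/[HOCl] = 10^(pH − pKa) = 10^(8.28 − 7.5) = 10^0.78 = 6.026.
(b) Fraction as HOCl = 1 / (1 + 6.026) = 0.1423.

(a) 7.01 ppm; (b) 14.2%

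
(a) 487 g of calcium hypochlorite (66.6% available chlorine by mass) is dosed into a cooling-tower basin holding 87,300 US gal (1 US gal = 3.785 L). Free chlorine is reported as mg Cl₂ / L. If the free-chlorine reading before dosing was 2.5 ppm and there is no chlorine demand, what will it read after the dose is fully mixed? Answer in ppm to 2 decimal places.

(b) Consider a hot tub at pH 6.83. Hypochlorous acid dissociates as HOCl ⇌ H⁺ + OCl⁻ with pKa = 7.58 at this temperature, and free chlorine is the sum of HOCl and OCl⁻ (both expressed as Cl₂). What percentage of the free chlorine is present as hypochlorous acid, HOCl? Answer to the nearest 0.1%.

(a) 3.48 ppm; (b) 84.9%

(a) Volume: 87,300 US gal × 3.785 L/gal = 330,430 L.
(a) Available chlorine delivered: 487 g × 0.666 = 324.3 g as Cl₂.
(a) Concentration rise: 324.3 g / 330,430 L = 0.9816 mg/L = 0.98 ppm.
(a) Final FC: 2.5 + 0.98 = 3.48 ppm.

(b) [OCl⁻]/[HOCl] = 10^(pH − pKa) = 10^(6.83 − 7.58) = 10^-0.75 = 0.1778.
(b) Fraction as HOCl = 1 / (1 + 0.1778) = 0.849.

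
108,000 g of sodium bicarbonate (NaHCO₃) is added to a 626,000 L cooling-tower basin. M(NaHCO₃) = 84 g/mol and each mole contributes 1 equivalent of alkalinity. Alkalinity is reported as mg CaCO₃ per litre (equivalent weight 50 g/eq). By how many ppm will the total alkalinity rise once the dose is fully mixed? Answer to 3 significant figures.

Moles of NaHCO₃: 108,000 g ÷ 84 g/mol = 1286 mol → 1286 eq of alkalinity.
As CaCO₃: 1286 eq × 50 g/eq = 64,290 g.
Rise: 64,290 g / 626,000 L × 1000 = 102.7 mg/L.

103 ppm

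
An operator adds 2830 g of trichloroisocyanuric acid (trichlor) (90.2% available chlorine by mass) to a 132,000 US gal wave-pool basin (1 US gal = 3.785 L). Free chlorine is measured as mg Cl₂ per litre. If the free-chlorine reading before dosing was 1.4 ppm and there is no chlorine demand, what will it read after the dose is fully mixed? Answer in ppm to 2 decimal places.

6.51 ppm

Volume: 132,000 US gal × 3.785 L/gal = 499,620 L.
Available chlorine delivered: 2830 g × 0.902 = 2553 g as Cl₂.
Concentration rise: 2553 g / 499,620 L = 5.109 mg/L = 5.11 ppm.
Final FC: 1.4 + 5.11 = 6.51 ppm.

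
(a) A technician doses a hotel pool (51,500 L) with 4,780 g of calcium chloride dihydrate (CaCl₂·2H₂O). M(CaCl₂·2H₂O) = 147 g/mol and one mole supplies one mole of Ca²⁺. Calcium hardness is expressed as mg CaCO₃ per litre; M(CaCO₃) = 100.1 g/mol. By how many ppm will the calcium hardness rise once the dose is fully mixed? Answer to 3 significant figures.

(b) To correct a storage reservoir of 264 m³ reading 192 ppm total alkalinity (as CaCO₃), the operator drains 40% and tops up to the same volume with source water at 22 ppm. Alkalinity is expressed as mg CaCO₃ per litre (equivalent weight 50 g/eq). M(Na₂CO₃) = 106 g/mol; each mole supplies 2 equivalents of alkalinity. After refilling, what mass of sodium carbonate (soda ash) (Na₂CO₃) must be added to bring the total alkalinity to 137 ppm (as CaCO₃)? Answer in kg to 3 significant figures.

(a) Moles of Ca²⁺: 4,780 g ÷ 147 g/mol = 32.52 mol.
(a) As CaCO₃: 32.52 mol × 100.1 g/mol = 3255 g.
(a) Rise: 3255 g / 51,500 L × 1000 = 63.2 mg/L.

(b) Volume: 264 m³ = 264,000 L.
(b) After draining 40% and refilling: 192 × 0.60 + 22 × 0.40 = 124 ppm.
(b) Deficit to target: 137 − 124 = 13 mg/L.
(b) As CaCO₃: 13 mg/L × 264,000 L = 3432 g; ÷ 50 g/eq ÷ 2 = 34.32 mol Na₂CO₃.
(b) Mass: 34.32 × 106 = 3638 g.

(a) 63.2 ppm; (b) 3.64 kg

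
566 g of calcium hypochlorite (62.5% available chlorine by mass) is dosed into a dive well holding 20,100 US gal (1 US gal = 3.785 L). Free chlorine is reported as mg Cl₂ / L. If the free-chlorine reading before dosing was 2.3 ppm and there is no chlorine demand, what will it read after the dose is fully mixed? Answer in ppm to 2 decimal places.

Volume: 20,100 US gal × 3.785 L/gal = 76,078 L.
Available chlorine delivered: 566 g × 0.625 = 353.8 g as Cl₂.
Concentration rise: 353.8 g / 76,078 L = 4.65 mg/L = 4.65 ppm.
Final FC: 2.3 + 4.65 = 6.95 ppm.

6.95 ppm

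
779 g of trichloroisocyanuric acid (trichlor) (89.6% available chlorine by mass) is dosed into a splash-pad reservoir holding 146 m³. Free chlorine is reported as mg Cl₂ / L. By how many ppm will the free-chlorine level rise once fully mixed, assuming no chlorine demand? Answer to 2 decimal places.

Volume: 146 m³ = 146,000 L.
Available chlorine delivered: 779 g × 0.896 = 698 g as Cl₂.
Concentration rise: 698 g / 146,000 L = 4.781 mg/L = 4.78 ppm.

4.78 ppm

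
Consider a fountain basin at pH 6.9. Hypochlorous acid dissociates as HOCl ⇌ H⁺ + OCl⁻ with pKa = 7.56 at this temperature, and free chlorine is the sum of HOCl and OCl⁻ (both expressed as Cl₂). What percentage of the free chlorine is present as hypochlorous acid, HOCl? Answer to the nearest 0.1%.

82.0%

[OCl⁻]/[HOCl] = 10^(pH − pKa) = 10^(6.9 − 7.56) = 10^-0.66 = 0.2188.
Fraction as HOCl = 1 / (1 + 0.2188) = 0.8205.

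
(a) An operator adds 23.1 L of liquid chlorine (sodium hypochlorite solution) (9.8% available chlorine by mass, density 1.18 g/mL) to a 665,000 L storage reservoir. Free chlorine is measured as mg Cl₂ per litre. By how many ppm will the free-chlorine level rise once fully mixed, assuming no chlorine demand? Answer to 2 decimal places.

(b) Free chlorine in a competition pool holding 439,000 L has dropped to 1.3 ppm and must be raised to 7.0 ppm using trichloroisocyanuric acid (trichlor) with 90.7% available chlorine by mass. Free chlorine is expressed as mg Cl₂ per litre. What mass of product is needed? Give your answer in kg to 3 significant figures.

(a) 4.02 ppm; (b) 2.76 kg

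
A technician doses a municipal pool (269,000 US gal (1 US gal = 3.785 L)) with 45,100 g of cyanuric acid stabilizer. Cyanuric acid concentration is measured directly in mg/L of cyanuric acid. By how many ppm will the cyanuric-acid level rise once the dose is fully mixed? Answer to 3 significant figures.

Volume: 269,000 US gal × 3.785 L/gal = 1,018,165 L.
Rise: 45,100 g / 1,018,165 L × 1000 = 44.3 mg/L.

44.3 ppm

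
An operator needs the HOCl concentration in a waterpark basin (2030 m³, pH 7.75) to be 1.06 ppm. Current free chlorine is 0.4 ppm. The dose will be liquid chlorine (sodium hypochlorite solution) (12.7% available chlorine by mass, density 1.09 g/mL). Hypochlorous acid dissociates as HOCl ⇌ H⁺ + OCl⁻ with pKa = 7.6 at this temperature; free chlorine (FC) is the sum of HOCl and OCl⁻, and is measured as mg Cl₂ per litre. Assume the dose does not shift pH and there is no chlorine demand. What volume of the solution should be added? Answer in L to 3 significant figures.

Volume: 2030 m³ = 2,030,000 L.
[OCl⁻]/[HOCl] = 10^(pH − pKa) = 10^(7.75 − 7.6) = 1.413; fraction as HOCl = 1/(1 + 1.413) = 0.4145.
Free chlorine required for 1.06 ppm HOCl: 1.06 / 0.4145 = 2.557 ppm.
FC to add: 2.557 − 0.4 = 2.157 mg/L as Cl₂.
Cl₂ equivalent: 2.157 mg/L × 2,030,000 L = 4379 g.
Product at 12.7% available Cl: 4379 / 0.127 = 34,480 g.
Volume: 34,480 g ÷ 1.09 g/mL = 31,640 mL.

31.6 L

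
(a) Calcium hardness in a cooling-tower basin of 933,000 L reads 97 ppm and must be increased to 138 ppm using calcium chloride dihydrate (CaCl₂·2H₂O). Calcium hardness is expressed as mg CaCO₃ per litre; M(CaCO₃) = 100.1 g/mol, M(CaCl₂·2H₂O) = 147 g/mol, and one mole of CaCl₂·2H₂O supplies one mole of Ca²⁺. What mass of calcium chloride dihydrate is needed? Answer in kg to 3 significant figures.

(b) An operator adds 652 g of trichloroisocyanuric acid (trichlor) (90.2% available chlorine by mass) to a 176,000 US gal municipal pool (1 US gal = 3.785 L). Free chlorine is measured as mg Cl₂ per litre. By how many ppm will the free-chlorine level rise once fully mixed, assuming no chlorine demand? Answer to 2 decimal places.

(a) Hardness to add: (138 − 97) = 41 mg/L as CaCO₃ × 933,000 L = 38,250 g as CaCO₃.
(a) Moles of Ca²⁺ (1 mol Ca²⁺ ≡ 1 mol CaCO₃): 38,250 / 100.1 g/mol = 382.1 mol.
(a) Mass of CaCl₂·2H₂O: 382.1 × 147 = 56,180 g.

(b) Volume: 176,000 US gal × 3.785 L/gal = 666,160 L.
(b) Available chlorine delivered: 652 g × 0.902 = 588.1 g as Cl₂.
(b) Concentration rise: 588.1 g / 666,160 L = 0.8828 mg/L = 0.88 ppm.

(a) 56.2 kg; (b) 0.88 ppm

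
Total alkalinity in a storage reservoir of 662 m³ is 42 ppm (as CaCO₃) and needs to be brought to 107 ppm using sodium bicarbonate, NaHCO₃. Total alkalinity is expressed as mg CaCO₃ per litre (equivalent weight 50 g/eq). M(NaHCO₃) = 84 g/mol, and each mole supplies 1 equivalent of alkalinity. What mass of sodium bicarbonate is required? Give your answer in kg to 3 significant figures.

72.3 kg

Volume: 662 m³ = 662,000 L.
Alkalinity to add: (107 − 42) = 65 mg/L as CaCO₃ × 662,000 L = 43,030 g as CaCO₃.
Equivalents: 43,030 g ÷ 50 g/eq = 860.6 eq.
NaHCO₃ supplies 1 eq per mole → 860.6 mol.
Mass: 860.6 mol × 84 g/mol = 72,290 g.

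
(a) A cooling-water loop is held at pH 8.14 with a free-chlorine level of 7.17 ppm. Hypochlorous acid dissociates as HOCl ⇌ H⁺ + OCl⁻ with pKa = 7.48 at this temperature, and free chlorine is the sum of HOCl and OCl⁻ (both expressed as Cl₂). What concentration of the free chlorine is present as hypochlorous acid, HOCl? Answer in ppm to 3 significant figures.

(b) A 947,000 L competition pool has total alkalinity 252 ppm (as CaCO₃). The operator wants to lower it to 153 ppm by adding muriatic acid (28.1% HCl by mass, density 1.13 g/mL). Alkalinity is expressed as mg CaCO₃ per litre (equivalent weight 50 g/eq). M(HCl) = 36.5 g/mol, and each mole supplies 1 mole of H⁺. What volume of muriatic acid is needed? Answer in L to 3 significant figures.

(a) 1.29 ppm; (b) 216 L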